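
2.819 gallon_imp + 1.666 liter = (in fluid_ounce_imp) 509.7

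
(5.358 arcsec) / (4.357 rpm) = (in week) 9.413e-11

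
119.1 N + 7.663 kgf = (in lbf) 43.67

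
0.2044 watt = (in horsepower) 0.0002741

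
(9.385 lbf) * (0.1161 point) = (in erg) 1.71e+04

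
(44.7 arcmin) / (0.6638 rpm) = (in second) 0.1871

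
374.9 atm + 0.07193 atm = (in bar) 379.9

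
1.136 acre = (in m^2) 4597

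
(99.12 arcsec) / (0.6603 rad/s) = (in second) 0.0007278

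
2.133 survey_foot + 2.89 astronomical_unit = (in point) 1.226e+15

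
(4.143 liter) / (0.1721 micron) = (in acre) 5.949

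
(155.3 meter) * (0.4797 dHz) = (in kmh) 26.82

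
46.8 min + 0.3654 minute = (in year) 8.974e-05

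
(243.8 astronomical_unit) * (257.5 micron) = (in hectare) 9.392e+05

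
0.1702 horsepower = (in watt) 126.9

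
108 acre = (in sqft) 4.704e+06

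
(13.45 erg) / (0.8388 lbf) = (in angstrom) 3605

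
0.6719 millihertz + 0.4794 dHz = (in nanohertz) 4.861e+07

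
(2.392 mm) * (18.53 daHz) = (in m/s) 0.4432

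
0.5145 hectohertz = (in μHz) 5.145e+07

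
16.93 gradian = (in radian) 0.2659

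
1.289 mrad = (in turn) 0.0002052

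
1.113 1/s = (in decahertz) 0.1113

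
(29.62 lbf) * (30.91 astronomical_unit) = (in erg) 6.093e+21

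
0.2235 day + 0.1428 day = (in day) 0.3663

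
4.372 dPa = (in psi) 6.341e-05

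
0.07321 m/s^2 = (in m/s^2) 0.07321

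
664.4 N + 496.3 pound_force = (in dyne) 2.872e+08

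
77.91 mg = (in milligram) 77.91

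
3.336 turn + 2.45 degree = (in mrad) 2.1e+04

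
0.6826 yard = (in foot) 2.048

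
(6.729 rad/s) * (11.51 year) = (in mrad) 2.442e+12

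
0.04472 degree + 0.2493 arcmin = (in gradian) 0.05431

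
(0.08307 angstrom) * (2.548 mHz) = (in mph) 4.735e-14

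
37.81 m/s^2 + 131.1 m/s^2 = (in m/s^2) 168.9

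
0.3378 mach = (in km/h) 414.1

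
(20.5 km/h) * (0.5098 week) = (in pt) 4.977e+09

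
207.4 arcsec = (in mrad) 1.006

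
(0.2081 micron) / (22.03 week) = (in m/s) 1.562e-14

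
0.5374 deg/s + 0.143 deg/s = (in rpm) 0.1134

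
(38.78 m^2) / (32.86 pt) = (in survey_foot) 1.098e+04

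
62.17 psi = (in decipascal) 4.286e+06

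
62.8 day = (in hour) 1507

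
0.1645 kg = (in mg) 1.645e+05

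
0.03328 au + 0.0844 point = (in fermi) 4.979e+24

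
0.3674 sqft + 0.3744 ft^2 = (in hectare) 6.892e-06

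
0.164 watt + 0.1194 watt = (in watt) 0.2834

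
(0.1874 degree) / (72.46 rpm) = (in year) 1.367e-11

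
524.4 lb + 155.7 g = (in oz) 8396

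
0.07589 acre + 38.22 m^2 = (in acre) 0.08533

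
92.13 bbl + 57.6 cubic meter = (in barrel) 454.4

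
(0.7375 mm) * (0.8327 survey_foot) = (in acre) 4.625e-08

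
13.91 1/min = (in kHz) 0.0002318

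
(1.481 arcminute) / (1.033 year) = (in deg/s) 7.577e-10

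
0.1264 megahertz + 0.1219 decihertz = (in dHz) 1.264e+06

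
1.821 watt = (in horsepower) 0.002442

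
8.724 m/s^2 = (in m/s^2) 8.724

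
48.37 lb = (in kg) 21.94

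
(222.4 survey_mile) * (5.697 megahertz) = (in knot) 3.964e+12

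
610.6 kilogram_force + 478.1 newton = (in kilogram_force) 659.4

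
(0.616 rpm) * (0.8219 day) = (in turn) 729.1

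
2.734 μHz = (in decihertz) 2.734e-05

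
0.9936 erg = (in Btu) 9.418e-11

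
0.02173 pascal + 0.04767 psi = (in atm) 0.003244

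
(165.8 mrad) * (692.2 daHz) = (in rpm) 1.096e+04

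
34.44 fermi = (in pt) 9.763e-11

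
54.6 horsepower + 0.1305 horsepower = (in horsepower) 54.73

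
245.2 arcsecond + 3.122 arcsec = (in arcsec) 248.3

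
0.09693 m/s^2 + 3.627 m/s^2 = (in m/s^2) 3.724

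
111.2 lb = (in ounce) 1779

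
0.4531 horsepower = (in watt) 337.9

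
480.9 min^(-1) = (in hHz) 0.08015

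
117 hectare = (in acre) 289.1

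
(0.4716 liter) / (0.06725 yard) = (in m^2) 0.007669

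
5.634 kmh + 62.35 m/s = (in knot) 124.2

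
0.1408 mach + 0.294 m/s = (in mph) 107.9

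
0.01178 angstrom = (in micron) 1.178e-06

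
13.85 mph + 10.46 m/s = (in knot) 32.37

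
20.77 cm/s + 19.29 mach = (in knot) 1.277e+04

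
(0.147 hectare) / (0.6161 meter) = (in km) 2.386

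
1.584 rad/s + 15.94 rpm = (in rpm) 31.07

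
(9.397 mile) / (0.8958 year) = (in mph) 0.001197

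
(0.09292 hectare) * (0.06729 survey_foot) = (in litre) 1.906e+04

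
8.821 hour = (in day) 0.3675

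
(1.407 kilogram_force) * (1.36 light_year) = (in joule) 1.775e+17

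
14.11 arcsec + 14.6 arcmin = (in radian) 0.004315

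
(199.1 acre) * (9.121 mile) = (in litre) 1.183e+13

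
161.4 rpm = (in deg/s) 968.4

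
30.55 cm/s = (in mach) 0.0008972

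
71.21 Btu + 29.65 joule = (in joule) 7.516e+04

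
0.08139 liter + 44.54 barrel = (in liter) 7081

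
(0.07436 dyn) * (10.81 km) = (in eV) 5.017e+16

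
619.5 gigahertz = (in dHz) 6.195e+12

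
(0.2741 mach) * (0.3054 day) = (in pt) 6.981e+09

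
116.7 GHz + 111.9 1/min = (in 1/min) 7.002e+12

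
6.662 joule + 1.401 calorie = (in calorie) 2.993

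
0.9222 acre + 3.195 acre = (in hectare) 1.666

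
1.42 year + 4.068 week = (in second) 4.724e+07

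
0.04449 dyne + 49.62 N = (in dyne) 4.962e+06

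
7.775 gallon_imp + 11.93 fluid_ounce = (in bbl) 0.2245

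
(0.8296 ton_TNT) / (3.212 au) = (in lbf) 0.001624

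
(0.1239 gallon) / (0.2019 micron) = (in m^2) 2323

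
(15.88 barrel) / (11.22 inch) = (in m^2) 8.859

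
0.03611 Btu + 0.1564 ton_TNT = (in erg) 6.544e+15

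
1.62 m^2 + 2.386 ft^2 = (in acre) 0.0004551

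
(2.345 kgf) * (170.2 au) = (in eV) 3.655e+33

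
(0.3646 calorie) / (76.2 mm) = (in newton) 20.02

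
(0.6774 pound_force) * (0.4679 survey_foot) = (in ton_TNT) 1.027e-10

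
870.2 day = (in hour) 2.088e+04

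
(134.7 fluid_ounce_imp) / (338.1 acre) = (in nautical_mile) 1.51e-12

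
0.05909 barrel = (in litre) 9.395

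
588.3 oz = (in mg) 1.668e+07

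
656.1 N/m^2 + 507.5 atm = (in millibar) 5.142e+05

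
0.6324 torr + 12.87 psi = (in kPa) 88.82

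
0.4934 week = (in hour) 82.89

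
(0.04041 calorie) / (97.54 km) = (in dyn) 0.1733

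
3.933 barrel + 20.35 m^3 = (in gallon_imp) 4614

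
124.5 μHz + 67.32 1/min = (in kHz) 0.001122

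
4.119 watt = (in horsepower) 0.005524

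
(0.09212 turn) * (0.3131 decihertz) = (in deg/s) 1.038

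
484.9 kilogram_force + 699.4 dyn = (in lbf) 1069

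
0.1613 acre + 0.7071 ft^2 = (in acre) 0.1613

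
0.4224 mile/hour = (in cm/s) 18.88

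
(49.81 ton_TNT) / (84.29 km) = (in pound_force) 5.558e+05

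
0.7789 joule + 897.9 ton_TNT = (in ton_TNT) 897.9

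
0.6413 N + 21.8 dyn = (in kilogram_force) 0.06542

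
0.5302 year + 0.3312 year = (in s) 2.717e+07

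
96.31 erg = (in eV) 6.011e+13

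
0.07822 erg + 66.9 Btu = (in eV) 4.405e+23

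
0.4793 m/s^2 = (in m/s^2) 0.4793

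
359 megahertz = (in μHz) 3.59e+14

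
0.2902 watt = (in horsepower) 0.0003892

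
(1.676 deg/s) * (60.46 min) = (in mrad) 1.061e+05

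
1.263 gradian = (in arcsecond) 4092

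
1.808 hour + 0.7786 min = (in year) 0.0002079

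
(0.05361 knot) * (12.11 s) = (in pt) 946.7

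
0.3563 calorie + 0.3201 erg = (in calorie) 0.3563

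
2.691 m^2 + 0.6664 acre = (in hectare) 0.27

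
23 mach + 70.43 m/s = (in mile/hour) 1.768e+04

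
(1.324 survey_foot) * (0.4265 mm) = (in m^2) 0.0001721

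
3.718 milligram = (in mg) 3.718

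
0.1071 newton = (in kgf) 0.01092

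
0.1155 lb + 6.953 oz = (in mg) 2.495e+05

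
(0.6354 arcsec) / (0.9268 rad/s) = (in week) 5.496e-12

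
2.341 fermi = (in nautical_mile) 1.264e-18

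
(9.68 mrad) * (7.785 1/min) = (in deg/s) 0.07196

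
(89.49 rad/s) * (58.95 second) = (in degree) 3.023e+05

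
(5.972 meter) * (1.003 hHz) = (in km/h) 2156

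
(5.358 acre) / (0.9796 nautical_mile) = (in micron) 1.195e+07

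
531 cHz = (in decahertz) 0.531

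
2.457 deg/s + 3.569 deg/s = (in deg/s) 6.026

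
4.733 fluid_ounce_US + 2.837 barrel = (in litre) 451.2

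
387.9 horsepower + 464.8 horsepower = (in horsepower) 852.7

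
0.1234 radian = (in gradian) 7.856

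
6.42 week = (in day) 44.94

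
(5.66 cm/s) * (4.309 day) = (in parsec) 6.829e-13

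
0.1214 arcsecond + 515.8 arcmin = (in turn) 0.02388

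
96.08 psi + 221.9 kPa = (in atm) 8.728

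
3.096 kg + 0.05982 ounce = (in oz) 109.3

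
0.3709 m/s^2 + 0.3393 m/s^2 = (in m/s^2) 0.7102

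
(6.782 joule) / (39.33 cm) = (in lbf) 3.877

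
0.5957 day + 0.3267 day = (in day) 0.9224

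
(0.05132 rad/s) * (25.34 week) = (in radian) 7.865e+05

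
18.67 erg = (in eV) 1.165e+13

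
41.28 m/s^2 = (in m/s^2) 41.28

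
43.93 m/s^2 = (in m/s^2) 43.93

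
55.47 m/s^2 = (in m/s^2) 55.47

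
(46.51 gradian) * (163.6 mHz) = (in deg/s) 6.848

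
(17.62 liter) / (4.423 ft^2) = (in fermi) 4.288e+13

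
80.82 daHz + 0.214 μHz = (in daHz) 80.82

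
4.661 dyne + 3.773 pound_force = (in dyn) 1.678e+06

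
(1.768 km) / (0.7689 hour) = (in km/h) 2.299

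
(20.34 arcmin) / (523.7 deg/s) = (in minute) 1.079e-05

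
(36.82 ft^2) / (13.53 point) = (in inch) 2.822e+04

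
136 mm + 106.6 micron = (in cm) 13.61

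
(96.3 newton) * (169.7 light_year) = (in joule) 1.546e+20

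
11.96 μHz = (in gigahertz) 1.196e-14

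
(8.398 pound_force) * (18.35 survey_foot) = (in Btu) 0.198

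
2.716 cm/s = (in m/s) 0.02716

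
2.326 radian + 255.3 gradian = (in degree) 363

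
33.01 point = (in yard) 0.01274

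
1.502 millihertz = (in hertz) 0.001502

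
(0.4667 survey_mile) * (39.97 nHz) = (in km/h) 0.0001081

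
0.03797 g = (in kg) 3.797e-05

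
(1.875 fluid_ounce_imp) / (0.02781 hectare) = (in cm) 1.916e-05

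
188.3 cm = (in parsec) 6.102e-17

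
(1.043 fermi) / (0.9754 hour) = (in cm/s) 2.97e-17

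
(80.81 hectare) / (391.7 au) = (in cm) 1.379e-06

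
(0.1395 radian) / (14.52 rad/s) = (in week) 1.589e-08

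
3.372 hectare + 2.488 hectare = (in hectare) 5.86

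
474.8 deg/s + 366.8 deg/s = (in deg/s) 841.6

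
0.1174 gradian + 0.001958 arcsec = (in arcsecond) 380.4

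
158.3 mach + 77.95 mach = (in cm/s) 8.044e+06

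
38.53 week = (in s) 2.33e+07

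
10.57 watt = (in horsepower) 0.01417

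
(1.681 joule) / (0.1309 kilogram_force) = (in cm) 131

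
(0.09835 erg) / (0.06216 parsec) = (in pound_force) 1.153e-24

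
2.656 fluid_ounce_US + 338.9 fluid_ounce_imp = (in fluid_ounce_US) 328.3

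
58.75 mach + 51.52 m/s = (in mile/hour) 4.486e+04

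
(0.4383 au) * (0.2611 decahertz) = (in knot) 3.328e+11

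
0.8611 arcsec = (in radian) 4.175e-06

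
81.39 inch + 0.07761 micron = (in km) 0.002067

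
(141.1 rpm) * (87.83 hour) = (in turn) 7.436e+05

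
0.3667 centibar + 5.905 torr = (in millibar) 11.54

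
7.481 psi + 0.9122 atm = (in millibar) 1440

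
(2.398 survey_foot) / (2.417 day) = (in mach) 1.028e-08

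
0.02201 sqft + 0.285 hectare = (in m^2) 2850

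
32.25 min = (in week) 0.003199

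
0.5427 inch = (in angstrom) 1.378e+08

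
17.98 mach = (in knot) 1.19e+04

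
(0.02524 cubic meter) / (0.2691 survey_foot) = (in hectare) 3.077e-05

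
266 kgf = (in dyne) 2.609e+08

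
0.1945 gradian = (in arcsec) 630.2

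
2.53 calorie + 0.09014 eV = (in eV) 6.607e+19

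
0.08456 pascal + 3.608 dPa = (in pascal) 0.4454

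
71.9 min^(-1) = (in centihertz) 119.8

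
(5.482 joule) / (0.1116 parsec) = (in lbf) 3.579e-16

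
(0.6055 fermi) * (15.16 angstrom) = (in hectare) 9.179e-29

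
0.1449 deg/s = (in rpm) 0.02415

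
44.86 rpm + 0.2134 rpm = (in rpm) 45.07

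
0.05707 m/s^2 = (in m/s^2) 0.05707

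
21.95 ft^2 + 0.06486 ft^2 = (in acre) 0.0005054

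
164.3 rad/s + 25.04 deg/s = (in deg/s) 9439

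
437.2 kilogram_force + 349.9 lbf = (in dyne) 5.844e+08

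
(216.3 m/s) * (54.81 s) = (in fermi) 1.186e+19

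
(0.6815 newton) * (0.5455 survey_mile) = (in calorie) 143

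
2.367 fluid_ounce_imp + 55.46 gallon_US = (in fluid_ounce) 7101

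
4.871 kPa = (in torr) 36.54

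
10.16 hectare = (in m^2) 1.016e+05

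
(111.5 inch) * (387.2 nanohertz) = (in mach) 3.221e-09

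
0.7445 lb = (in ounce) 11.91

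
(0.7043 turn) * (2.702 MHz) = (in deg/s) 6.851e+08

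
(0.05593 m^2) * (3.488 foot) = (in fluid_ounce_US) 2011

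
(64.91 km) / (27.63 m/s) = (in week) 0.003884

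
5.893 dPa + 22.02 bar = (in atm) 21.73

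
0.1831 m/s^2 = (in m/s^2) 0.1831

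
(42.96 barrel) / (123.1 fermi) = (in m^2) 5.548e+13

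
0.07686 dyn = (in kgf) 7.838e-08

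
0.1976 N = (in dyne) 1.976e+04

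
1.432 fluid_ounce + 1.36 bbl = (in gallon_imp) 47.57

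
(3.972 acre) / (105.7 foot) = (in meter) 498.9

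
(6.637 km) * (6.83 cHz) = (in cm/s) 4.533e+04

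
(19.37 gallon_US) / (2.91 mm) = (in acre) 0.006226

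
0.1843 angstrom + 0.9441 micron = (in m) 9.441e-07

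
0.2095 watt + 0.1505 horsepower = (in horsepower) 0.1508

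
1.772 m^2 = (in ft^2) 19.07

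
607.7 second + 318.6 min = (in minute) 328.7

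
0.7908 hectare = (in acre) 1.954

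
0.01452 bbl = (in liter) 2.308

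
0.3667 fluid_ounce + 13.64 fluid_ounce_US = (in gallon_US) 0.1094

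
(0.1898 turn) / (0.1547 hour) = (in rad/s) 0.002141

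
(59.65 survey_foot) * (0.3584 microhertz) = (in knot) 1.267e-05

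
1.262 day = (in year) 0.003458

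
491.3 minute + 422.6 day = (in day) 422.9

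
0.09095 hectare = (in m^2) 909.5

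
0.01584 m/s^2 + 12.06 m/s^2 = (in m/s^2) 12.08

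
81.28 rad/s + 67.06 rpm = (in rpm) 843.2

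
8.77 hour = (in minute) 526.2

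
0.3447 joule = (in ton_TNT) 8.239e-11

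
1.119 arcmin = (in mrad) 0.3255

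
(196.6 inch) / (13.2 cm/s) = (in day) 0.0004379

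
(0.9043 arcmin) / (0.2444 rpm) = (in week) 1.699e-08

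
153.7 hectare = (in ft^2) 1.654e+07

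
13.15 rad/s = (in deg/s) 753.4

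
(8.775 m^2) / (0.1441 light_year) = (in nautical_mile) 3.476e-18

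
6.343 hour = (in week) 0.03776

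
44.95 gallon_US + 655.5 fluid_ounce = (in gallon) 50.07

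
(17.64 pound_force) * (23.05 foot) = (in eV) 3.441e+21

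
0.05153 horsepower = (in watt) 38.43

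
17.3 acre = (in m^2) 7.001e+04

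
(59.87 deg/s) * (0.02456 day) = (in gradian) 1.412e+05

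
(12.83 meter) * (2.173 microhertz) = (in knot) 5.419e-05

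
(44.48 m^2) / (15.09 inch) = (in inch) 4569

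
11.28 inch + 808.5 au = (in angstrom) 1.209e+24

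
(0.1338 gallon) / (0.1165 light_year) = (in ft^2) 4.946e-18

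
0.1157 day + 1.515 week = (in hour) 257.3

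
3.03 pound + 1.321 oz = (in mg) 1.412e+06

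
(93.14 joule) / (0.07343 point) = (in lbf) 8.083e+05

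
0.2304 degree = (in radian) 0.004021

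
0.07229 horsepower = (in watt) 53.91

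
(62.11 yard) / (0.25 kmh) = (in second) 817.8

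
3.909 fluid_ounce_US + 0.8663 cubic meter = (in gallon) 228.9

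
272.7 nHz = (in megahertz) 2.727e-13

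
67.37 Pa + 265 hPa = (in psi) 3.853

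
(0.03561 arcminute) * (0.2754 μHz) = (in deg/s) 1.634e-10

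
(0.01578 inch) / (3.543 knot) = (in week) 3.636e-10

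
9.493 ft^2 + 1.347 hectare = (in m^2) 1.347e+04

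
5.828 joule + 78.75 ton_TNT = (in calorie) 7.875e+10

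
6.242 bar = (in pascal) 6.242e+05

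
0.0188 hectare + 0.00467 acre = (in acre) 0.05113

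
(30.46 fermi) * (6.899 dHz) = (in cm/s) 2.101e-12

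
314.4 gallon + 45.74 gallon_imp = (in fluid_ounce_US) 4.727e+04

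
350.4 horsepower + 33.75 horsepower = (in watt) 2.865e+05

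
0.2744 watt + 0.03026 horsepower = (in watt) 22.84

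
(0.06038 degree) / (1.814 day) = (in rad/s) 6.724e-09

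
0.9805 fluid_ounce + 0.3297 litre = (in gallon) 0.09476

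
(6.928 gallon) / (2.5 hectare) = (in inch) 4.13e-05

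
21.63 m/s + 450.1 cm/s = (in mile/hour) 58.45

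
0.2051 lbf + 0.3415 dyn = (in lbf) 0.2051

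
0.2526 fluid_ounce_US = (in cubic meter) 7.47e-06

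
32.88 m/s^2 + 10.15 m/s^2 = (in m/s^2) 43.03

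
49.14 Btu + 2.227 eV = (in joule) 5.185e+04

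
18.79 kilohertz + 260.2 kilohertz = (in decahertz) 2.79e+04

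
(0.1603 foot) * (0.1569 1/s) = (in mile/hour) 0.01715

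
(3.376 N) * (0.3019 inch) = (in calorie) 0.006187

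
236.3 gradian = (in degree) 212.7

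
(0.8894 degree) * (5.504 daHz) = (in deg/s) 48.95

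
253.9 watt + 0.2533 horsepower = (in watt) 442.8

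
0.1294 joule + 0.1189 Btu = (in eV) 7.838e+20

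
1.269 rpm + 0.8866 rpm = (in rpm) 2.156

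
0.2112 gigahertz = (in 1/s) 2.112e+08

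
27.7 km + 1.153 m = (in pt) 7.852e+07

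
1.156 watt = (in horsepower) 0.00155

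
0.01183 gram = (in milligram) 11.83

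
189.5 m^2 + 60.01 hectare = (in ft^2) 6.461e+06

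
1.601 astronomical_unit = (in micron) 2.395e+17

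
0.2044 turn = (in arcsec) 2.649e+05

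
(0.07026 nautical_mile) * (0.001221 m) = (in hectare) 1.589e-05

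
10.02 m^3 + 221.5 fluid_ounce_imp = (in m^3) 10.03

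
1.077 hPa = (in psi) 0.01562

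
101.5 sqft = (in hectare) 0.000943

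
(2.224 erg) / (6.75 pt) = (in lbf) 2.1e-05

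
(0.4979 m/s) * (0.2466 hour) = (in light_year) 4.672e-14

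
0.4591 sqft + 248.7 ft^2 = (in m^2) 23.15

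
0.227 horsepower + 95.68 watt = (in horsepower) 0.3553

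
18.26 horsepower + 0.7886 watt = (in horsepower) 18.26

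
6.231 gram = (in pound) 0.01374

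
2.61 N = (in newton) 2.61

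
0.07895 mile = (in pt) 3.602e+05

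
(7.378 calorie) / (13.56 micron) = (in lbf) 5.118e+05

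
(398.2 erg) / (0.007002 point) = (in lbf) 3.624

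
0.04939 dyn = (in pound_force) 1.11e-07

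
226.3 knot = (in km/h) 419.1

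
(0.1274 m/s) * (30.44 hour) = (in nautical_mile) 7.538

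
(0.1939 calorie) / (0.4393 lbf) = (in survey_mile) 0.000258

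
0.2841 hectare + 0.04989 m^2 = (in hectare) 0.2841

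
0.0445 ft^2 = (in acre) 1.022e-06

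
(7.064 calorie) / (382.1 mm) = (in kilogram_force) 7.888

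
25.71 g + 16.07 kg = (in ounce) 567.8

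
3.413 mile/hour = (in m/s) 1.526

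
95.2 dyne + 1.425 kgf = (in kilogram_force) 1.425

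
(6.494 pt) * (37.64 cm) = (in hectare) 8.623e-08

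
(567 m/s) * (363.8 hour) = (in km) 7.426e+05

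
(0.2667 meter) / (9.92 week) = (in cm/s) 4.445e-06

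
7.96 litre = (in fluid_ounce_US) 269.2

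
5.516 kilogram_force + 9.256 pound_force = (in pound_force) 21.42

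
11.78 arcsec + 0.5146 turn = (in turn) 0.5146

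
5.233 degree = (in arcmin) 314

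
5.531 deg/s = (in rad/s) 0.09653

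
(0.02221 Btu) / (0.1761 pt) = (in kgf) 3.846e+04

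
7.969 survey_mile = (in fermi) 1.282e+19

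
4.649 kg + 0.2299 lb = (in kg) 4.753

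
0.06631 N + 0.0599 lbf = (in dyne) 3.328e+04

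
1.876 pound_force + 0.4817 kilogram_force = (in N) 13.07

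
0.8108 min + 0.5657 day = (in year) 0.001551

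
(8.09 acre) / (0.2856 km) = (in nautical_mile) 0.0619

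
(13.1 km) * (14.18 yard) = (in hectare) 16.99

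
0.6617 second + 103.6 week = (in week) 103.6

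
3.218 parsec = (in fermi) 9.93e+31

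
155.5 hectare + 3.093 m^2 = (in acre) 384.2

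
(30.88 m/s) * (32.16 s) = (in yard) 1086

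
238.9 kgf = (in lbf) 526.7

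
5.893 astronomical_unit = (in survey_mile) 5.478e+08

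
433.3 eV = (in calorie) 1.659e-17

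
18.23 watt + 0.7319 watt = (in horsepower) 0.02543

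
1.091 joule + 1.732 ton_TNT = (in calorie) 1.732e+09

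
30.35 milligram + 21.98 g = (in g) 22.01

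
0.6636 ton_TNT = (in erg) 2.777e+16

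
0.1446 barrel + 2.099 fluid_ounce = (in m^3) 0.02305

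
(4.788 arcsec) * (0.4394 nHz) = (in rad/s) 1.02e-14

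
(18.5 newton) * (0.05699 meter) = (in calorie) 0.252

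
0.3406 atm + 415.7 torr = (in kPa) 89.93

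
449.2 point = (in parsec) 5.136e-18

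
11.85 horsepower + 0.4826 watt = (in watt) 8837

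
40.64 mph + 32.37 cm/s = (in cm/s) 1849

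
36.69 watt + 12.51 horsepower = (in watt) 9365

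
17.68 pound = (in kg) 8.02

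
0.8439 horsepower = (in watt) 629.3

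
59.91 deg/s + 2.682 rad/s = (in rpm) 35.6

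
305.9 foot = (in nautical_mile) 0.05034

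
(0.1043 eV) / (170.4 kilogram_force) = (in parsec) 3.241e-40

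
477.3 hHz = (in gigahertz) 4.773e-05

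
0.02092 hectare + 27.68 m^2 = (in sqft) 2550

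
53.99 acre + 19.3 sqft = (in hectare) 21.85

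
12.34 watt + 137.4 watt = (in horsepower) 0.2008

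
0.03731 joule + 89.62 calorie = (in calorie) 89.63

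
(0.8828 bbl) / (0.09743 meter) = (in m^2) 1.441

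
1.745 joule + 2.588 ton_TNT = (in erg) 1.083e+17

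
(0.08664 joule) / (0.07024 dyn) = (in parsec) 3.997e-12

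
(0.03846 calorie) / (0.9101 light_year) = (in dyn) 1.869e-12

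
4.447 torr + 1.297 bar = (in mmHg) 977.3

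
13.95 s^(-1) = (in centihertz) 1395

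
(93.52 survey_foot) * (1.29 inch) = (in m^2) 0.934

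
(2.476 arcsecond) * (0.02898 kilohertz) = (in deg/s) 0.01993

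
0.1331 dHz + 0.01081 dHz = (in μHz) 1.439e+04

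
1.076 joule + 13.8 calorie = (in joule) 58.82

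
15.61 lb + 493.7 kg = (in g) 5.008e+05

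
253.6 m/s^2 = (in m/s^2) 253.6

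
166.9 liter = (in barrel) 1.05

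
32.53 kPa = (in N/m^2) 3.253e+04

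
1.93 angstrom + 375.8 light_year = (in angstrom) 3.555e+28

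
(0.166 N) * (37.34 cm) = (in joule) 0.06198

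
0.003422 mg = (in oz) 1.207e-07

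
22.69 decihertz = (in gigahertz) 2.269e-09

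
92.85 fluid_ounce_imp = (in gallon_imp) 0.5803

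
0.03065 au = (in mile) 2.849e+06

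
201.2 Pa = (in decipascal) 2012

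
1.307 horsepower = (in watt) 974.6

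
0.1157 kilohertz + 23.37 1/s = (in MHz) 0.0001391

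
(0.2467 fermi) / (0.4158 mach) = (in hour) 4.84e-22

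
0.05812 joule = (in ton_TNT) 1.389e-11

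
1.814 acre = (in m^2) 7341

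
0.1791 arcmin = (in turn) 8.292e-06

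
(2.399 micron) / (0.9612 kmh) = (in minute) 1.498e-07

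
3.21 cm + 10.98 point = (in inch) 1.416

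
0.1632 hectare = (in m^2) 1632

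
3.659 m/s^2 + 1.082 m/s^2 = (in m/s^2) 4.741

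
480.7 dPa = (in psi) 0.006972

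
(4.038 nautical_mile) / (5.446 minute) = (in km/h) 82.39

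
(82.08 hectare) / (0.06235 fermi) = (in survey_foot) 4.319e+22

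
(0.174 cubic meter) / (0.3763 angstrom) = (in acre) 1.143e+06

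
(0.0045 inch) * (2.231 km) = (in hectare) 2.55e-05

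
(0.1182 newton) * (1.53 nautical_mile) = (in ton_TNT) 8.005e-08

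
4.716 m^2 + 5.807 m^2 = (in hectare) 0.001052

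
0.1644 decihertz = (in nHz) 1.644e+07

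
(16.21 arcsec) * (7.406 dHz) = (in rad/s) 5.82e-05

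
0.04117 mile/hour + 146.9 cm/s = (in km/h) 5.355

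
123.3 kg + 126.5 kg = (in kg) 249.8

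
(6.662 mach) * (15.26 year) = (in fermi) 1.092e+27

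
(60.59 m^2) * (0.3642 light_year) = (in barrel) 1.313e+18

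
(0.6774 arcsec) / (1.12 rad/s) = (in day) 3.394e-11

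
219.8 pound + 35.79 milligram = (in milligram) 9.97e+07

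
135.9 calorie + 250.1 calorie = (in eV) 1.008e+22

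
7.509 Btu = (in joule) 7922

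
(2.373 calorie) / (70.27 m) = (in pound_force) 0.03176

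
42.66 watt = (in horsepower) 0.05721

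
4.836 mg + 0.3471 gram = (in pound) 0.0007759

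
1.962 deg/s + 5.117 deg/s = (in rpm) 1.18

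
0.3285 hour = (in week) 0.001955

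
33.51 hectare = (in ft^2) 3.607e+06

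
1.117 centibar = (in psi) 0.162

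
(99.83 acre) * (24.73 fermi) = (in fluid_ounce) 0.0003378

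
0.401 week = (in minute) 4042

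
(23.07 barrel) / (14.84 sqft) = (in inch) 104.7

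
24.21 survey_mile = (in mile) 24.21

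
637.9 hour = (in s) 2.296e+06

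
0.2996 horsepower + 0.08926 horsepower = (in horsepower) 0.3889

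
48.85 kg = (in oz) 1723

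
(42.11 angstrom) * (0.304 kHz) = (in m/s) 1.28e-06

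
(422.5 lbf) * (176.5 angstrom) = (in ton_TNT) 7.928e-15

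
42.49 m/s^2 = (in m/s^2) 42.49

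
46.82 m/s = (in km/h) 168.6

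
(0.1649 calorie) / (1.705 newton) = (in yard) 0.4425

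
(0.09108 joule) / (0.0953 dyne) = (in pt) 2.709e+08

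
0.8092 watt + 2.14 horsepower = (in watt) 1597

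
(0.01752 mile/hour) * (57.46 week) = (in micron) 2.722e+11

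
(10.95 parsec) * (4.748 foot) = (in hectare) 4.89e+13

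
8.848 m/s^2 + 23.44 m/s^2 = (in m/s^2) 32.29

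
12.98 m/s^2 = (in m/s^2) 12.98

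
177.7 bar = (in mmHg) 1.333e+05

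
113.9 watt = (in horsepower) 0.1527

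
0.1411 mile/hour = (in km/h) 0.2271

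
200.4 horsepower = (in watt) 1.494e+05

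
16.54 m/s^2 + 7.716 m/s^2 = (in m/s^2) 24.26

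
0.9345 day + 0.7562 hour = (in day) 0.966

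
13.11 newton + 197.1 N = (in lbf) 47.26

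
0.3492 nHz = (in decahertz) 3.492e-11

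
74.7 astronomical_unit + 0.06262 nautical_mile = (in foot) 3.666e+13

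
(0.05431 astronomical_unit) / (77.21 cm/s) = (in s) 1.052e+10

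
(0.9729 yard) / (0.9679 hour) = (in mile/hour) 0.0005711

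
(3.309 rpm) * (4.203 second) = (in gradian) 92.72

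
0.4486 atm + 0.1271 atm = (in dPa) 5.833e+05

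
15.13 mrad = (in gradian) 0.9632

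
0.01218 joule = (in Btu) 1.154e-05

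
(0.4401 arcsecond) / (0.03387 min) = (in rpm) 1.003e-05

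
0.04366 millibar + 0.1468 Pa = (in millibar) 0.04513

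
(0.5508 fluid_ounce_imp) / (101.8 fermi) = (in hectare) 1.537e+04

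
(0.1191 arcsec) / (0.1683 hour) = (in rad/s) 9.53e-10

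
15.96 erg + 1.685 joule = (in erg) 1.685e+07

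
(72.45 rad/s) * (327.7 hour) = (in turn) 1.36e+07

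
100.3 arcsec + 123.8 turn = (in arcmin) 2.674e+06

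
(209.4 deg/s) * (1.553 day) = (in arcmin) 1.686e+09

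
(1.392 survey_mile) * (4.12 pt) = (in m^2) 3.256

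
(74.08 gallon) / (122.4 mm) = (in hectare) 0.0002291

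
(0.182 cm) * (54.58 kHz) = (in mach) 0.2917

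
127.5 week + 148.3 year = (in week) 7860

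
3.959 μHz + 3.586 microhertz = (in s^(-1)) 7.545e-06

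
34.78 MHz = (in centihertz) 3.478e+09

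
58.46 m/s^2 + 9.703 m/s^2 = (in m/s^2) 68.16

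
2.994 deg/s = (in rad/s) 0.05226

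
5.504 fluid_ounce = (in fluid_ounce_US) 5.504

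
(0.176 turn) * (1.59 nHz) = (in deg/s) 1.007e-07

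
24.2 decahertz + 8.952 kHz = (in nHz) 9.194e+12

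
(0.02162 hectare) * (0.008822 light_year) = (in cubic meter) 1.804e+16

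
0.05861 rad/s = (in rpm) 0.5597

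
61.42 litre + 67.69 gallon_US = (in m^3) 0.3177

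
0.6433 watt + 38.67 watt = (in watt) 39.31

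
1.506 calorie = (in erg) 6.301e+07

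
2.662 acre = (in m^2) 1.077e+04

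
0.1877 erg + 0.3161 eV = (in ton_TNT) 4.486e-18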